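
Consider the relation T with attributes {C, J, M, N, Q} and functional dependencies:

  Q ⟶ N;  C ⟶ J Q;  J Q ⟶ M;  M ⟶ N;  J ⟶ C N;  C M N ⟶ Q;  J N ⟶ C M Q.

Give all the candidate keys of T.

{C}⁺: C→JQ adds J, Q; JQ→M adds M; M→N adds N → {C, J, M, N, Q}.
{J}⁺: J→CN adds C, N; JN→CMQ adds M, Q → {C, J, M, N, Q}.
Any other superkey contains one of these as a subset, so there are no further candidate keys.

C, J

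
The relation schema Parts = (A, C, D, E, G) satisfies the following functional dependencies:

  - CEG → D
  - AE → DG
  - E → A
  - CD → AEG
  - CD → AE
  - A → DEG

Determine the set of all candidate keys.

(A, C), (C, D), (C, E)

Attribute C never appears on the right-hand side of any dependency, so C must belong to every candidate key.
{C}⁺ = {C}, which is not all of the schema, so we must add further attributes.
{A, C}⁺: A→DEG adds D, E, G → {A, C, D, E, G}. Minimal: {C}⁺ = {C}; {A}⁺ = {A, D, E, G} — none reach the full schema.
{C, D}⁺: CD→AEG adds A, E, G → {A, C, D, E, G}. Minimal: {D}⁺ = {D}; {C}⁺ = {C} — none reach the full schema.
{C, E}⁺: E→A adds A; A→DEG adds D, G → {A, C, D, E, G}. Minimal: {E}⁺ = {A, D, E, G}; {C}⁺ = {C} — none reach the full schema.
Any other superkey contains one of these as a subset, so there are no further candidate keys.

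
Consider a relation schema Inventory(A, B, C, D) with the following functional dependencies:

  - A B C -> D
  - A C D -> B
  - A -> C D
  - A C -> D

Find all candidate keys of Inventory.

Attribute A never appears on the right-hand side of any dependency, so A must belong to every candidate key.
{A}⁺ = {A, B, C, D}, which is all of the schema, so {A} is the only candidate key.

(A)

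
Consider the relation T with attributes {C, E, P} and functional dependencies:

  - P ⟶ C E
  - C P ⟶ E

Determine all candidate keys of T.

(P)

Attribute P never appears on the right-hand side of any dependency, so P must belong to every candidate key.
{P}⁺ = {C, E, P}, which is all of the schema, so {P} is the only candidate key.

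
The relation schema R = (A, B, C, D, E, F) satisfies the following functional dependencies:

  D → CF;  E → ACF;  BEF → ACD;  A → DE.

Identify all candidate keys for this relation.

{A, B}⁺: A→DE adds D, E; D→CF adds C, F → {A, B, C, D, E, F}. Minimal: {B}⁺ = {B}; {A}⁺ = {A, C, D, E, F} — none reach the full schema.
{B, E}⁺: E→ACF adds A, C, F; BEF→ACD adds D → {A, B, C, D, E, F}. Minimal: {E}⁺ = {A, C, D, E, F}; {B}⁺ = {B} — none reach the full schema.
Any other superkey contains one of these as a subset, so there are no further candidate keys.

(A, B); (B, E)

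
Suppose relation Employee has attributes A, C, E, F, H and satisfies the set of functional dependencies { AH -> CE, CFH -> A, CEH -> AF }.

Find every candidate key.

Attribute H never appears on the right-hand side of any dependency, so H must belong to every candidate key.
{H}⁺ = {H}, which is not all of the schema, so we must add further attributes.
{A, H}⁺: AH→CE adds C, E; CEH→AF adds F → {A, C, E, F, H}. Minimal: {H}⁺ = {H}; {A}⁺ = {A} — none reach the full schema.
{C, E, H}⁺: CEH→AF adds A, F → {A, C, E, F, H}. Minimal: {E, H}⁺ = {E, H}; {C, H}⁺ = {C, H}; {C, E}⁺ = {C, E} — none reach the full schema.
{C, F, H}⁺: CFH→A adds A; AH→CE adds E → {A, C, E, F, H}. Minimal: {F, H}⁺ = {F, H}; {C, H}⁺ = {C, H}; {C, F}⁺ = {C, F} — none reach the full schema.

{A, H}, {C, E, H}, {C, F, H}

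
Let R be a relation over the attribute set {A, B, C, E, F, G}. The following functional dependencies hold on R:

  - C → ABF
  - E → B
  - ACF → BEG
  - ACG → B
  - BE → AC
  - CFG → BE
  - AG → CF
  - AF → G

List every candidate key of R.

{C}⁺: C→ABF adds A, B, F; ACF→BEG adds E, G → {A, B, C, E, F, G}.
{E}⁺: E→B adds B; BE→AC adds A, C; C→ABF adds F; ACF→BEG adds G → {A, B, C, E, F, G}.
{A, F}⁺: AF→G adds G; AG→CF adds C; C→ABF adds B; ACF→BEG adds E → {A, B, C, E, F, G}.
{A, G}⁺: AG→CF adds C, F; C→ABF adds B; ACF→BEG adds E → {A, B, C, E, F, G}.

(C); (E); (A, F); (A, G)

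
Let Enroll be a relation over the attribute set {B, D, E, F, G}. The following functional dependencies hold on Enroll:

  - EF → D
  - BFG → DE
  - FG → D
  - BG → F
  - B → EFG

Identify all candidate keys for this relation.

Attribute B never appears on the right-hand side of any dependency, so B must belong to every candidate key.
{B}⁺ = {B, D, E, F, G}, which is all of the schema, so {B} is the only candidate key.

(B)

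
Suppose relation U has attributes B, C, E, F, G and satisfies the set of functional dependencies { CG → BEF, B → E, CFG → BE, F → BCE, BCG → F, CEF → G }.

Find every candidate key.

{F}⁺: F→BCE adds B, C, E; CEF→G adds G → {B, C, E, F, G}.
{C, G}⁺: CG→BEF adds B, E, F → {B, C, E, F, G}. Minimal: {G}⁺ = {G}; {C}⁺ = {C} — none reach the full schema.

(F); (C, G)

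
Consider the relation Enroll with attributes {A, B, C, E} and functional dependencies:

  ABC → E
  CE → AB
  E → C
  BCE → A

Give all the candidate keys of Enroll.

{E}⁺: E→C adds C; CE→AB adds A, B → {A, B, C, E}.
{A, B, C}⁺: ABC→E adds E → {A, B, C, E}. Minimal: {B, C}⁺ = {B, C}; {A, C}⁺ = {A, C}; {A, B}⁺ = {A, B} — none reach the full schema.

(E), (A, B, C)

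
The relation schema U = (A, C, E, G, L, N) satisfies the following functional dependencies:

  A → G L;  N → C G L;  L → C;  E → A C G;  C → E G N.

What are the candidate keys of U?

{A}, {C}, {E}, {L}, {N}

{A}⁺: A→GL adds G, L; L→C adds C; C→EGN adds E, N → {A, C, E, G, L, N}.
{C}⁺: C→EGN adds E, G, N; N→CGL adds L; E→ACG adds A → {A, C, E, G, L, N}.
{E}⁺: E→ACG adds A, C, G; C→EGN adds N; A→GL adds L → {A, C, E, G, L, N}.
{L}⁺: L→C adds C; C→EGN adds E, G, N; E→ACG adds A → {A, C, E, G, L, N}.
{N}⁺: N→CGL adds C, G, L; C→EGN adds E; E→ACG adds A → {A, C, E, G, L, N}.
Any other superkey contains one of these as a subset, so there are no further candidate keys.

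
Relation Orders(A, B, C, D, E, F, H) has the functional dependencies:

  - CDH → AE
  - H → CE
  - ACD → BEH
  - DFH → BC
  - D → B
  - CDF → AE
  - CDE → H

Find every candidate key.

Attributes D, F never appear on any right-hand side, so every candidate key must contain {D, F}.
{D, F}⁺ = {B, D, F}, which is not all of the schema, so we must add further attributes.
{C, D, F}⁺: D→B adds B; CDF→AE adds A, E; CDE→H adds H → {A, B, C, D, E, F, H}. Minimal: {D, F}⁺ = {B, D, F}; {C, F}⁺ = {C, F}; {C, D}⁺ = {B, C, D} — none reach the full schema.
{D, F, H}⁺: H→CE adds C, E; DFH→BC adds B; CDF→AE adds A → {A, B, C, D, E, F, H}. Minimal: {F, H}⁺ = {C, E, F, H}; {D, H}⁺ = {A, B, C, D, E, H}; {D, F}⁺ = {B, D, F} — none reach the full schema.

{C, D, F}; {D, F, H}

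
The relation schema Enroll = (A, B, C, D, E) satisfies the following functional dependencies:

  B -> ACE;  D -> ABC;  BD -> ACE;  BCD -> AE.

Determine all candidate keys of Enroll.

{D}

Attribute D never appears on the right-hand side of any dependency, so D must belong to every candidate key.
{D}⁺ = {A, B, C, D, E}, which is all of the schema, so {D} is the only candidate key.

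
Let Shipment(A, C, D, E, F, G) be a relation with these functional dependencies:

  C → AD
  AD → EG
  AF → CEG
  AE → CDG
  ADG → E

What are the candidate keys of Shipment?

{A, F}, {C, F}

Attribute F never appears on the right-hand side of any dependency, so F must belong to every candidate key.
{F}⁺ = {F}, which is not all of the schema, so we must add further attributes.
{A, F}⁺: AF→CEG adds C, E, G; AE→CDG adds D → {A, C, D, E, F, G}.
{C, F}⁺: C→AD adds A, D; AD→EG adds E, G → {A, C, D, E, F, G}.
Any other superkey contains one of these as a subset, so there are no further candidate keys.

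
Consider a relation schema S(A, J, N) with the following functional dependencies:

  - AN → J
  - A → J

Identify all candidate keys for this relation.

Attributes A, N never appear on any right-hand side, so every candidate key must contain {A, N}.
{A, N}⁺ = {A, J, N}, which is all of the schema, so {A, N} is the only candidate key.

AN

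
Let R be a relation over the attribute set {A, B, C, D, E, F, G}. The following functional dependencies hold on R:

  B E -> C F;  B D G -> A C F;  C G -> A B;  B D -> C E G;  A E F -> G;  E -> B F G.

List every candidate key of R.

Attribute D never appears on the right-hand side of any dependency, so D must belong to every candidate key.
{D}⁺ = {D}, which is not all of the schema, so we must add further attributes.
{B, D}⁺: BD→CEG adds C, E, G; E→BFG adds F; BDG→ACF adds A → {A, B, C, D, E, F, G}. Minimal: {D}⁺ = {D}; {B}⁺ = {B} — none reach the full schema.
{D, E}⁺: E→BFG adds B, F, G; BE→CF adds C; BDG→ACF adds A → {A, B, C, D, E, F, G}. Minimal: {E}⁺ = {A, B, C, E, F, G}; {D}⁺ = {D} — none reach the full schema.
{C, D, G}⁺: CG→AB adds A, B; BD→CEG adds E; E→BFG adds F → {A, B, C, D, E, F, G}. Minimal: {D, G}⁺ = {D, G}; {C, G}⁺ = {A, B, C, G}; {C, D}⁺ = {C, D} — none reach the full schema.
Any other superkey contains one of these as a subset, so there are no further candidate keys.

(B, D), (D, E), (C, D, G)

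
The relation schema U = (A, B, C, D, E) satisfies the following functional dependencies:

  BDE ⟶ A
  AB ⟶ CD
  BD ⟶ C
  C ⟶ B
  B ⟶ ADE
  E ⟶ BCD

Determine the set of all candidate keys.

{B}; {C}; {E}

{B}⁺: B→ADE adds A, D, E; E→BCD adds C → {A, B, C, D, E}.
{C}⁺: C→B adds B; B→ADE adds A, D, E → {A, B, C, D, E}.
{E}⁺: E→BCD adds B, C, D; BDE→A adds A → {A, B, C, D, E}.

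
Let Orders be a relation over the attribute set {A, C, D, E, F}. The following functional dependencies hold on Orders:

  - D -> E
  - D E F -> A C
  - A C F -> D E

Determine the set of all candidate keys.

Attribute F never appears on the right-hand side of any dependency, so F must belong to every candidate key.
{F}⁺ = {F}, which is not all of the schema, so we must add further attributes.
{D, F}⁺: D→E adds E; DEF→AC adds A, C → {A, C, D, E, F}.
{A, C, F}⁺: ACF→DE adds D, E → {A, C, D, E, F}.

(D, F), (A, C, F)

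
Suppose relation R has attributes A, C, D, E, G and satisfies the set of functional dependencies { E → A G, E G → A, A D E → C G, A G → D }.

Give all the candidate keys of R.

{E}

{E}⁺: E→AG adds A, G; AG→D adds D; ADE→CG adds C → {A, C, D, E, G}.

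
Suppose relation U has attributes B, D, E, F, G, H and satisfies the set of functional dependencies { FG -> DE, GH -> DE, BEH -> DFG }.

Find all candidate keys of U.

Attributes B, H never appear on any right-hand side, so every candidate key must contain {B, H}.
{B, H}⁺ = {B, H}, which is not all of the schema, so we must add further attributes.
{B, E, H}⁺: BEH→DFG adds D, F, G → {B, D, E, F, G, H}. Minimal: {E, H}⁺ = {E, H}; {B, H}⁺ = {B, H}; {B, E}⁺ = {B, E} — none reach the full schema.
{B, G, H}⁺: GH→DE adds D, E; BEH→DFG adds F → {B, D, E, F, G, H}. Minimal: {G, H}⁺ = {D, E, G, H}; {B, H}⁺ = {B, H}; {B, G}⁺ = {B, G} — none reach the full schema.

{B, E, H}, {B, G, H}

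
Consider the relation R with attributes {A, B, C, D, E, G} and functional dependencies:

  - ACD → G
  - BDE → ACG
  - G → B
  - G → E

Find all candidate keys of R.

(D, G), (A, C, D), (B, D, E)

Attribute D never appears on the right-hand side of any dependency, so D must belong to every candidate key.
{D}⁺ = {D}, which is not all of the schema, so we must add further attributes.
{D, G}⁺: G→B adds B; G→E adds E; BDE→ACG adds A, C → {A, B, C, D, E, G}. Minimal: {G}⁺ = {B, E, G}; {D}⁺ = {D} — none reach the full schema.
{A, C, D}⁺: ACD→G adds G; G→B adds B; G→E adds E → {A, B, C, D, E, G}. Minimal: {C, D}⁺ = {C, D}; {A, D}⁺ = {A, D}; {A, C}⁺ = {A, C} — none reach the full schema.
{B, D, E}⁺: BDE→ACG adds A, C, G → {A, B, C, D, E, G}. Minimal: {D, E}⁺ = {D, E}; {B, E}⁺ = {B, E}; {B, D}⁺ = {B, D} — none reach the full schema.
Any other superkey contains one of these as a subset, so there are no further candidate keys.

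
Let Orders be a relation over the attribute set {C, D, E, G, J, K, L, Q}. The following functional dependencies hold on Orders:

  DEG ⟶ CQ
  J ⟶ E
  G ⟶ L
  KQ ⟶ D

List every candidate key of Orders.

{D, G, J, K}, {G, J, K, Q}

Attributes G, J, K never appear on any right-hand side, so every candidate key must contain {G, J, K}.
{G, J, K}⁺ = {E, G, J, K, L}, which is not all of the schema, so we must add further attributes.
{D, G, J, K}⁺: J→E adds E; G→L adds L; DEG→CQ adds C, Q → {C, D, E, G, J, K, L, Q}.
{G, J, K, Q}⁺: J→E adds E; G→L adds L; KQ→D adds D; DEG→CQ adds C → {C, D, E, G, J, K, L, Q}.
Any other superkey contains one of these as a subset, so there are no further candidate keys.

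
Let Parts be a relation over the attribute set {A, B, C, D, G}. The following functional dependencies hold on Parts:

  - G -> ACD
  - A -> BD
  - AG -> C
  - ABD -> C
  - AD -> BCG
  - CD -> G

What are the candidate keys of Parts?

{A}⁺: A→BD adds B, D; ABD→C adds C; AD→BCG adds G → {A, B, C, D, G}.
{G}⁺: G→ACD adds A, C, D; A→BD adds B → {A, B, C, D, G}.
{C, D}⁺: CD→G adds G; G→ACD adds A; A→BD adds B → {A, B, C, D, G}. Minimal: {D}⁺ = {D}; {C}⁺ = {C} — none reach the full schema.
Any other superkey contains one of these as a subset, so there are no further candidate keys.

(A), (G), (C, D)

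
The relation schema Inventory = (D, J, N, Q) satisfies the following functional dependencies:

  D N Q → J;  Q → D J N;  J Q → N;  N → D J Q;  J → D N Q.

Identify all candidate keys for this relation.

(J), (N), (Q)

{J}⁺: J→DNQ adds D, N, Q → {D, J, N, Q}.
{N}⁺: N→DJQ adds D, J, Q → {D, J, N, Q}.
{Q}⁺: Q→DJN adds D, J, N → {D, J, N, Q}.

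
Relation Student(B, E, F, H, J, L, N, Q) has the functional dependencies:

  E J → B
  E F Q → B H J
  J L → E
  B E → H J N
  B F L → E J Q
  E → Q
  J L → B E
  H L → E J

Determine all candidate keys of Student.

{B, F, L}⁺: BFL→EJQ adds E, J, Q; EFQ→BHJ adds H; BE→HJN adds N → {B, E, F, H, J, L, N, Q}. Minimal: {F, L}⁺ = {F, L}; {B, L}⁺ = {B, L}; {B, F}⁺ = {B, F} — none reach the full schema.
{E, F, L}⁺: E→Q adds Q; EFQ→BHJ adds B, H, J; BE→HJN adds N → {B, E, F, H, J, L, N, Q}. Minimal: {F, L}⁺ = {F, L}; {E, L}⁺ = {E, L, Q}; {E, F}⁺ = {B, E, F, H, J, N, Q} — none reach the full schema.
{F, H, L}⁺: HL→EJ adds E, J; EJ→B adds B; BE→HJN adds N; BFL→EJQ adds Q → {B, E, F, H, J, L, N, Q}. Minimal: {H, L}⁺ = {B, E, H, J, L, N, Q}; {F, L}⁺ = {F, L}; {F, H}⁺ = {F, H} — none reach the full schema.
{F, J, L}⁺: JL→E adds E; E→Q adds Q; JL→BE adds B; EFQ→BHJ adds H; BE→HJN adds N → {B, E, F, H, J, L, N, Q}. Minimal: {J, L}⁺ = {B, E, H, J, L, N, Q}; {F, L}⁺ = {F, L}; {F, J}⁺ = {F, J} — none reach the full schema.
Any other superkey contains one of these as a subset, so there are no further candidate keys.

{B, F, L}; {E, F, L}; {F, H, L}; {F, J, L}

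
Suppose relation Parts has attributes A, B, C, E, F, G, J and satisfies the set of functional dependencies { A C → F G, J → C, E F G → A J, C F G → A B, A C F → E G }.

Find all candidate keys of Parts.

AC; AJ; CFG; EFG; FGJ

{A, C}⁺: AC→FG adds F, G; CFG→AB adds B; ACF→EG adds E; EFG→AJ adds J → {A, B, C, E, F, G, J}. Minimal: {C}⁺ = {C}; {A}⁺ = {A} — none reach the full schema.
{A, J}⁺: J→C adds C; AC→FG adds F, G; CFG→AB adds B; ACF→EG adds E → {A, B, C, E, F, G, J}. Minimal: {J}⁺ = {C, J}; {A}⁺ = {A} — none reach the full schema.
{C, F, G}⁺: CFG→AB adds A, B; ACF→EG adds E; EFG→AJ adds J → {A, B, C, E, F, G, J}. Minimal: {F, G}⁺ = {F, G}; {C, G}⁺ = {C, G}; {C, F}⁺ = {C, F} — none reach the full schema.
{E, F, G}⁺: EFG→AJ adds A, J; J→C adds C; CFG→AB adds B → {A, B, C, E, F, G, J}. Minimal: {F, G}⁺ = {F, G}; {E, G}⁺ = {E, G}; {E, F}⁺ = {E, F} — none reach the full schema.
{F, G, J}⁺: J→C adds C; CFG→AB adds A, B; ACF→EG adds E → {A, B, C, E, F, G, J}. Minimal: {G, J}⁺ = {C, G, J}; {F, J}⁺ = {C, F, J}; {F, G}⁺ = {F, G} — none reach the full schema.
Any other superkey contains one of these as a subset, so there are no further candidate keys.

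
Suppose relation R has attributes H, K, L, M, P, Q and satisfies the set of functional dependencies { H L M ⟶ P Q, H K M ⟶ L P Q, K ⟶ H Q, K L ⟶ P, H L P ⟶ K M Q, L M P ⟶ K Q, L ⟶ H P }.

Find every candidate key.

{L}, {K, M}

{L}⁺: L→HP adds H, P; HLP→KMQ adds K, M, Q → {H, K, L, M, P, Q}.
{K, M}⁺: K→HQ adds H, Q; HKM→LPQ adds L, P → {H, K, L, M, P, Q}. Minimal: {M}⁺ = {M}; {K}⁺ = {H, K, Q} — none reach the full schema.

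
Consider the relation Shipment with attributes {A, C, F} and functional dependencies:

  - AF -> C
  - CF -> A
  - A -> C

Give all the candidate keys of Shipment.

Attribute F never appears on the right-hand side of any dependency, so F must belong to every candidate key.
{F}⁺ = {F}, which is not all of the schema, so we must add further attributes.
{A, F}⁺: AF→C adds C → {A, C, F}. Minimal: {F}⁺ = {F}; {A}⁺ = {A, C} — none reach the full schema.
{C, F}⁺: CF→A adds A → {A, C, F}. Minimal: {F}⁺ = {F}; {C}⁺ = {C} — none reach the full schema.

AF, CF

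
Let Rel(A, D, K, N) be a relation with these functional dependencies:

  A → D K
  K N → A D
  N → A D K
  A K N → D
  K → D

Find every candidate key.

N

Attribute N never appears on the right-hand side of any dependency, so N must belong to every candidate key.
{N}⁺ = {A, D, K, N}, which is all of the schema, so {N} is the only candidate key.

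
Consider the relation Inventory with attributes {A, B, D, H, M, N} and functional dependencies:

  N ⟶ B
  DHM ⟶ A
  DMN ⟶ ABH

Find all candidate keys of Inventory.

Attributes D, M, N never appear on any right-hand side, so every candidate key must contain {D, M, N}.
{D, M, N}⁺ = {A, B, D, H, M, N}, which is all of the schema, so {D, M, N} is the only candidate key.

{D, M, N}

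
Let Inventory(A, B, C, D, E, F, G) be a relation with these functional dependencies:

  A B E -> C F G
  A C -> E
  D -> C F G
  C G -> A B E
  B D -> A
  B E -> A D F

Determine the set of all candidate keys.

D, BE, CG, ABC

{D}⁺: D→CFG adds C, F, G; CG→ABE adds A, B, E → {A, B, C, D, E, F, G}.
{B, E}⁺: BE→ADF adds A, D, F; ABE→CFG adds C, G → {A, B, C, D, E, F, G}.
{C, G}⁺: CG→ABE adds A, B, E; BE→ADF adds D, F → {A, B, C, D, E, F, G}.
{A, B, C}⁺: AC→E adds E; BE→ADF adds D, F; ABE→CFG adds G → {A, B, C, D, E, F, G}.
Any other superkey contains one of these as a subset, so there are no further candidate keys.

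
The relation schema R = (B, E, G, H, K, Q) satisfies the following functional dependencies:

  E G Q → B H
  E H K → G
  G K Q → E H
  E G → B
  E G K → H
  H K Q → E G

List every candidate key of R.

(G, K, Q), (H, K, Q)

Attributes K, Q never appear on any right-hand side, so every candidate key must contain {K, Q}.
{K, Q}⁺ = {K, Q}, which is not all of the schema, so we must add further attributes.
{G, K, Q}⁺: GKQ→EH adds E, H; EG→B adds B → {B, E, G, H, K, Q}. Minimal: {K, Q}⁺ = {K, Q}; {G, Q}⁺ = {G, Q}; {G, K}⁺ = {G, K} — none reach the full schema.
{H, K, Q}⁺: HKQ→EG adds E, G; EGQ→BH adds B → {B, E, G, H, K, Q}. Minimal: {K, Q}⁺ = {K, Q}; {H, Q}⁺ = {H, Q}; {H, K}⁺ = {H, K} — none reach the full schema.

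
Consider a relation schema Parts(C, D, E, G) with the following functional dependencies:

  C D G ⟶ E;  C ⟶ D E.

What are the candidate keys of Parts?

CG

Attributes C, G never appear on any right-hand side, so every candidate key must contain {C, G}.
{C, G}⁺ = {C, D, E, G}, which is all of the schema, so {C, G} is the only candidate key.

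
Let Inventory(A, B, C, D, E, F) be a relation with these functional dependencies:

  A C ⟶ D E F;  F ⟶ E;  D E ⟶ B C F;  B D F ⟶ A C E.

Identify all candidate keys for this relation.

(A, C); (D, E); (D, F)

{A, C}⁺: AC→DEF adds D, E, F; DE→BCF adds B → {A, B, C, D, E, F}.
{D, E}⁺: DE→BCF adds B, C, F; BDF→ACE adds A → {A, B, C, D, E, F}.
{D, F}⁺: F→E adds E; DE→BCF adds B, C; BDF→ACE adds A → {A, B, C, D, E, F}.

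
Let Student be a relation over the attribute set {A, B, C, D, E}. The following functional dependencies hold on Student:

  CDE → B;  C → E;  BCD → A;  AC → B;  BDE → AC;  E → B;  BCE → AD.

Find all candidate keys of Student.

(C), (D, E)

{C}⁺: C→E adds E; E→B adds B; BCE→AD adds A, D → {A, B, C, D, E}.
{D, E}⁺: E→B adds B; BDE→AC adds A, C → {A, B, C, D, E}. Minimal: {E}⁺ = {B, E}; {D}⁺ = {D} — none reach the full schema.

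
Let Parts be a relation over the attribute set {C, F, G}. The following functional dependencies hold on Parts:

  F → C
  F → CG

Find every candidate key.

{F}

Attribute F never appears on the right-hand side of any dependency, so F must belong to every candidate key.
{F}⁺ = {C, F, G}, which is all of the schema, so {F} is the only candidate key.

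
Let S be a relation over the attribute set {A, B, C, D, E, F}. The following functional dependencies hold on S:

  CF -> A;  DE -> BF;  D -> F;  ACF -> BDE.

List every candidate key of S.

CD, CF

{C, D}⁺: D→F adds F; CF→A adds A; ACF→BDE adds B, E → {A, B, C, D, E, F}. Minimal: {D}⁺ = {D, F}; {C}⁺ = {C} — none reach the full schema.
{C, F}⁺: CF→A adds A; ACF→BDE adds B, D, E → {A, B, C, D, E, F}. Minimal: {F}⁺ = {F}; {C}⁺ = {C} — none reach the full schema.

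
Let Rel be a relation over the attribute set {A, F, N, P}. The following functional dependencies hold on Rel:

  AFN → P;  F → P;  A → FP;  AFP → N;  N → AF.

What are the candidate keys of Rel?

{A}⁺: A→FP adds F, P; AFP→N adds N → {A, F, N, P}.
{N}⁺: N→AF adds A, F; AFN→P adds P → {A, F, N, P}.
Any other superkey contains one of these as a subset, so there are no further candidate keys.

{A}; {N}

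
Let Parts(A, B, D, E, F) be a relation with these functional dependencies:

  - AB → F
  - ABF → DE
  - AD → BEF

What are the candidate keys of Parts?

Attribute A never appears on the right-hand side of any dependency, so A must belong to every candidate key.
{A}⁺ = {A}, which is not all of the schema, so we must add further attributes.
{A, B}⁺: AB→F adds F; ABF→DE adds D, E → {A, B, D, E, F}.
{A, D}⁺: AD→BEF adds B, E, F → {A, B, D, E, F}.

(A, B); (A, D)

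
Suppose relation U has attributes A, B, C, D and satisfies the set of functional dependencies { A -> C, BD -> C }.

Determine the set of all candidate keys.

Attributes A, B, D never appear on any right-hand side, so every candidate key must contain {A, B, D}.
{A, B, D}⁺ = {A, B, C, D}, which is all of the schema, so {A, B, D} is the only candidate key.

ABD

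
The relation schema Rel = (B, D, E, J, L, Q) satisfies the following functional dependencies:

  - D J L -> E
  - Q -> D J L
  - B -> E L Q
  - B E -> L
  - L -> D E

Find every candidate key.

{B}

Attribute B never appears on the right-hand side of any dependency, so B must belong to every candidate key.
{B}⁺ = {B, D, E, J, L, Q}, which is all of the schema, so {B} is the only candidate key.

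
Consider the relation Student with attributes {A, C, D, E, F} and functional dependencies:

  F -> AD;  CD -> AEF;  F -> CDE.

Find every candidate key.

{F}⁺: F→AD adds A, D; F→CDE adds C, E → {A, C, D, E, F}.
{C, D}⁺: CD→AEF adds A, E, F → {A, C, D, E, F}.
Any other superkey contains one of these as a subset, so there are no further candidate keys.

F; CD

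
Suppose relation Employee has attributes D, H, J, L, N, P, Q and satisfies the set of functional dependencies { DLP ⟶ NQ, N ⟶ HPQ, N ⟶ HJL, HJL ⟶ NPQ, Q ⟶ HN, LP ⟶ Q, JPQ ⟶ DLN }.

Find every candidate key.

{N}⁺: N→HPQ adds H, P, Q; N→HJL adds J, L; JPQ→DLN adds D → {D, H, J, L, N, P, Q}.
{Q}⁺: Q→HN adds H, N; N→HPQ adds P; N→HJL adds J, L; JPQ→DLN adds D → {D, H, J, L, N, P, Q}.
{L, P}⁺: LP→Q adds Q; Q→HN adds H, N; N→HJL adds J; JPQ→DLN adds D → {D, H, J, L, N, P, Q}. Minimal: {P}⁺ = {P}; {L}⁺ = {L} — none reach the full schema.
{H, J, L}⁺: HJL→NPQ adds N, P, Q; JPQ→DLN adds D → {D, H, J, L, N, P, Q}. Minimal: {J, L}⁺ = {J, L}; {H, L}⁺ = {H, L}; {H, J}⁺ = {H, J} — none reach the full schema.
Any other superkey contains one of these as a subset, so there are no further candidate keys.

{N}; {Q}; {L, P}; {H, J, L}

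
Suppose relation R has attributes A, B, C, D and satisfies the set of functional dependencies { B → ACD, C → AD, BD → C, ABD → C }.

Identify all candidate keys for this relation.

B

Attribute B never appears on the right-hand side of any dependency, so B must belong to every candidate key.
{B}⁺ = {A, B, C, D}, which is all of the schema, so {B} is the only candidate key.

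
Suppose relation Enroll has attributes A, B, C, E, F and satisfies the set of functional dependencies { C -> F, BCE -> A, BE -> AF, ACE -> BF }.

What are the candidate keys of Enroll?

Attributes C, E never appear on any right-hand side, so every candidate key must contain {C, E}.
{C, E}⁺ = {C, E, F}, which is not all of the schema, so we must add further attributes.
{A, C, E}⁺: C→F adds F; ACE→BF adds B → {A, B, C, E, F}. Minimal: {C, E}⁺ = {C, E, F}; {A, E}⁺ = {A, E}; {A, C}⁺ = {A, C, F} — none reach the full schema.
{B, C, E}⁺: C→F adds F; BCE→A adds A → {A, B, C, E, F}. Minimal: {C, E}⁺ = {C, E, F}; {B, E}⁺ = {A, B, E, F}; {B, C}⁺ = {B, C, F} — none reach the full schema.
Any other superkey contains one of these as a subset, so there are no further candidate keys.

(A, C, E), (B, C, E)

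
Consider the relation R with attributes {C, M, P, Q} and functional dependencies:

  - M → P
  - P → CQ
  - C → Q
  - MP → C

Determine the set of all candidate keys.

Attribute M never appears on the right-hand side of any dependency, so M must belong to every candidate key.
{M}⁺ = {C, M, P, Q}, which is all of the schema, so {M} is the only candidate key.

M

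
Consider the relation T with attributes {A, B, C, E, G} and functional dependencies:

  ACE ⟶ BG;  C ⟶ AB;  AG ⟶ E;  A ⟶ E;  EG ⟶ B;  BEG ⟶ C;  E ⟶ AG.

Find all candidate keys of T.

{A}⁺: A→E adds E; E→AG adds G; EG→B adds B; BEG→C adds C → {A, B, C, E, G}.
{C}⁺: C→AB adds A, B; A→E adds E; E→AG adds G → {A, B, C, E, G}.
{E}⁺: E→AG adds A, G; EG→B adds B; BEG→C adds C → {A, B, C, E, G}.
Any other superkey contains one of these as a subset, so there are no further candidate keys.

(A), (C), (E)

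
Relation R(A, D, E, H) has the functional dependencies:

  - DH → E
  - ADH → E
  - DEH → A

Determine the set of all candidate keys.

{D, H}

{D, H}⁺: DH→E adds E; DEH→A adds A → {A, D, E, H}. Minimal: {H}⁺ = {H}; {D}⁺ = {D} — none reach the full schema.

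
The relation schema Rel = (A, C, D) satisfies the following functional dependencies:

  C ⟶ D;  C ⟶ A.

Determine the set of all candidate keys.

{C}

Attribute C never appears on the right-hand side of any dependency, so C must belong to every candidate key.
{C}⁺ = {A, C, D}, which is all of the schema, so {C} is the only candidate key.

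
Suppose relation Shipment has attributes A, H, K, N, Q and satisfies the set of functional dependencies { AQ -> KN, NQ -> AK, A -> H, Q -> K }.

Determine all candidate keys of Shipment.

Attribute Q never appears on the right-hand side of any dependency, so Q must belong to every candidate key.
{Q}⁺ = {K, Q}, which is not all of the schema, so we must add further attributes.
{A, Q}⁺: AQ→KN adds K, N; A→H adds H → {A, H, K, N, Q}. Minimal: {Q}⁺ = {K, Q}; {A}⁺ = {A, H} — none reach the full schema.
{N, Q}⁺: NQ→AK adds A, K; A→H adds H → {A, H, K, N, Q}. Minimal: {Q}⁺ = {K, Q}; {N}⁺ = {N} — none reach the full schema.

{A, Q}, {N, Q}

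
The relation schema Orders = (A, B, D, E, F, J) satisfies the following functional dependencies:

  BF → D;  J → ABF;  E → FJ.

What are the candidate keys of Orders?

{E}

Attribute E never appears on the right-hand side of any dependency, so E must belong to every candidate key.
{E}⁺ = {A, B, D, E, F, J}, which is all of the schema, so {E} is the only candidate key.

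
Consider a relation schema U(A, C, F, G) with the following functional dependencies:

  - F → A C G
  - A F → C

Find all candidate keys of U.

(F)

Attribute F never appears on the right-hand side of any dependency, so F must belong to every candidate key.
{F}⁺ = {A, C, F, G}, which is all of the schema, so {F} is the only candidate key.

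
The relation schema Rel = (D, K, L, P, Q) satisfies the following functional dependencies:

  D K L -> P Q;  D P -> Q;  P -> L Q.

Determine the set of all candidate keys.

Attributes D, K never appear on any right-hand side, so every candidate key must contain {D, K}.
{D, K}⁺ = {D, K}, which is not all of the schema, so we must add further attributes.
{D, K, L}⁺: DKL→PQ adds P, Q → {D, K, L, P, Q}. Minimal: {K, L}⁺ = {K, L}; {D, L}⁺ = {D, L}; {D, K}⁺ = {D, K} — none reach the full schema.
{D, K, P}⁺: DP→Q adds Q; P→LQ adds L → {D, K, L, P, Q}. Minimal: {K, P}⁺ = {K, L, P, Q}; {D, P}⁺ = {D, L, P, Q}; {D, K}⁺ = {D, K} — none reach the full schema.
Any other superkey contains one of these as a subset, so there are no further candidate keys.

{D, K, L}, {D, K, P}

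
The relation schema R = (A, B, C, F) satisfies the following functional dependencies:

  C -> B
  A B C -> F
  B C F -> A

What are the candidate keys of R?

AC; CF

Attribute C never appears on the right-hand side of any dependency, so C must belong to every candidate key.
{C}⁺ = {B, C}, which is not all of the schema, so we must add further attributes.
{A, C}⁺: C→B adds B; ABC→F adds F → {A, B, C, F}.
{C, F}⁺: C→B adds B; BCF→A adds A → {A, B, C, F}.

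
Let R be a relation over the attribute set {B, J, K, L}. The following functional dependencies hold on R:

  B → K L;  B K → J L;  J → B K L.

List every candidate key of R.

{B}, {J}

{B}⁺: B→KL adds K, L; BK→JL adds J → {B, J, K, L}.
{J}⁺: J→BKL adds B, K, L → {B, J, K, L}.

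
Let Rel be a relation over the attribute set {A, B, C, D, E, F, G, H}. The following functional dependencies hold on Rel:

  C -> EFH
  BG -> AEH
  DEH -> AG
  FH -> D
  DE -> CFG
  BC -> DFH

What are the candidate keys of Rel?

{B, C}, {B, D, E}, {B, D, G}, {B, F, G}, {B, E, F, H}

Attribute B never appears on the right-hand side of any dependency, so B must belong to every candidate key.
{B}⁺ = {B}, which is not all of the schema, so we must add further attributes.
{B, C}⁺: C→EFH adds E, F, H; FH→D adds D; DE→CFG adds G; BG→AEH adds A → {A, B, C, D, E, F, G, H}. Minimal: {C}⁺ = {A, C, D, E, F, G, H}; {B}⁺ = {B} — none reach the full schema.
{B, D, E}⁺: DE→CFG adds C, F, G; BC→DFH adds H; BG→AEH adds A → {A, B, C, D, E, F, G, H}. Minimal: {D, E}⁺ = {A, C, D, E, F, G, H}; {B, E}⁺ = {B, E}; {B, D}⁺ = {B, D} — none reach the full schema.
{B, D, G}⁺: BG→AEH adds A, E, H; DE→CFG adds C, F → {A, B, C, D, E, F, G, H}. Minimal: {D, G}⁺ = {D, G}; {B, G}⁺ = {A, B, E, G, H}; {B, D}⁺ = {B, D} — none reach the full schema.
{B, F, G}⁺: BG→AEH adds A, E, H; FH→D adds D; DE→CFG adds C → {A, B, C, D, E, F, G, H}. Minimal: {F, G}⁺ = {F, G}; {B, G}⁺ = {A, B, E, G, H}; {B, F}⁺ = {B, F} — none reach the full schema.
{B, E, F, H}⁺: FH→D adds D; DE→CFG adds C, G; BG→AEH adds A → {A, B, C, D, E, F, G, H}. Minimal: {E, F, H}⁺ = {A, C, D, E, F, G, H}; {B, F, H}⁺ = {B, D, F, H}; {B, E, H}⁺ = {B, E, H}; … — none reach the full schema.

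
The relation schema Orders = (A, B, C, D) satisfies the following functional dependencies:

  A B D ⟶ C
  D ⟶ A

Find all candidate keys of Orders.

{B, D}

Attributes B, D never appear on any right-hand side, so every candidate key must contain {B, D}.
{B, D}⁺ = {A, B, C, D}, which is all of the schema, so {B, D} is the only candidate key.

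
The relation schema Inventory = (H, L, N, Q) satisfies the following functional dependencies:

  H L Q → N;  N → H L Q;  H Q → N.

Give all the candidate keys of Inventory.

{N}, {H, Q}

{N}⁺: N→HLQ adds H, L, Q → {H, L, N, Q}.
{H, Q}⁺: HQ→N adds N; N→HLQ adds L → {H, L, N, Q}.
Any other superkey contains one of these as a subset, so there are no further candidate keys.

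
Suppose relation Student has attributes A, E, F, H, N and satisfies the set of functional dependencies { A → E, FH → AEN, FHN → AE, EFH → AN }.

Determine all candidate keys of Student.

FH

Attributes F, H never appear on any right-hand side, so every candidate key must contain {F, H}.
{F, H}⁺ = {A, E, F, H, N}, which is all of the schema, so {F, H} is the only candidate key.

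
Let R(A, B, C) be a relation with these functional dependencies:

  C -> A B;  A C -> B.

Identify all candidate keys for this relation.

Attribute C never appears on the right-hand side of any dependency, so C must belong to every candidate key.
{C}⁺ = {A, B, C}, which is all of the schema, so {C} is the only candidate key.

{C}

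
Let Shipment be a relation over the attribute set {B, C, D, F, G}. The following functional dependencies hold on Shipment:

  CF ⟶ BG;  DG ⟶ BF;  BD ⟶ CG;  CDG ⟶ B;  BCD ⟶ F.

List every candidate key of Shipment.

BD, DG, CDF

Attribute D never appears on the right-hand side of any dependency, so D must belong to every candidate key.
{D}⁺ = {D}, which is not all of the schema, so we must add further attributes.
{B, D}⁺: BD→CG adds C, G; BCD→F adds F → {B, C, D, F, G}.
{D, G}⁺: DG→BF adds B, F; BD→CG adds C → {B, C, D, F, G}.
{C, D, F}⁺: CF→BG adds B, G → {B, C, D, F, G}.
Any other superkey contains one of these as a subset, so there are no further candidate keys.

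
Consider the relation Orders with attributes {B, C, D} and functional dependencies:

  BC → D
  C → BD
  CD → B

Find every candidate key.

C

Attribute C never appears on the right-hand side of any dependency, so C must belong to every candidate key.
{C}⁺ = {B, C, D}, which is all of the schema, so {C} is the only candidate key.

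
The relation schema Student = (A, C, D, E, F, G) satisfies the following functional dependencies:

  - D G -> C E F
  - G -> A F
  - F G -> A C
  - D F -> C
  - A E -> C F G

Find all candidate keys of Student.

(D, G), (A, D, E)

{D, G}⁺: DG→CEF adds C, E, F; G→AF adds A → {A, C, D, E, F, G}.
{A, D, E}⁺: AE→CFG adds C, F, G → {A, C, D, E, F, G}.
Any other superkey contains one of these as a subset, so there are no further candidate keys.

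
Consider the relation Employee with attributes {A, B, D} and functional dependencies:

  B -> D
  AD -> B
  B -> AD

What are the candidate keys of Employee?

B, AD

{B}⁺: B→D adds D; B→AD adds A → {A, B, D}.
{A, D}⁺: AD→B adds B → {A, B, D}.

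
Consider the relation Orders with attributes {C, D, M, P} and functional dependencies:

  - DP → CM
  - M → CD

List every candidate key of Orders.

{D, P}, {M, P}

Attribute P never appears on the right-hand side of any dependency, so P must belong to every candidate key.
{P}⁺ = {P}, which is not all of the schema, so we must add further attributes.
{D, P}⁺: DP→CM adds C, M → {C, D, M, P}.
{M, P}⁺: M→CD adds C, D → {C, D, M, P}.
Any other superkey contains one of these as a subset, so there are no further candidate keys.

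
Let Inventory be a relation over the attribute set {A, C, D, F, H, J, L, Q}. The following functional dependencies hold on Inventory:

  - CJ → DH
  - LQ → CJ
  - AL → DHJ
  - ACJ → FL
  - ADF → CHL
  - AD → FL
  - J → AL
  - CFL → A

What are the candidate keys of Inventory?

Attribute Q never appears on the right-hand side of any dependency, so Q must belong to every candidate key.
{Q}⁺ = {Q}, which is not all of the schema, so we must add further attributes.
{J, Q}⁺: J→AL adds A, L; LQ→CJ adds C; AL→DHJ adds D, H; ACJ→FL adds F → {A, C, D, F, H, J, L, Q}.
{L, Q}⁺: LQ→CJ adds C, J; J→AL adds A; CJ→DH adds D, H; ACJ→FL adds F → {A, C, D, F, H, J, L, Q}.
{A, D, Q}⁺: AD→FL adds F, L; LQ→CJ adds C, J; AL→DHJ adds H → {A, C, D, F, H, J, L, Q}.

(J, Q), (L, Q), (A, D, Q)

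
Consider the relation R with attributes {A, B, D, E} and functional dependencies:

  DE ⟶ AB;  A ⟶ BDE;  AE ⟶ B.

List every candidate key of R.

{A}⁺: A→BDE adds B, D, E → {A, B, D, E}.
{D, E}⁺: DE→AB adds A, B → {A, B, D, E}. Minimal: {E}⁺ = {E}; {D}⁺ = {D} — none reach the full schema.
Any other superkey contains one of these as a subset, so there are no further candidate keys.

(A); (D, E)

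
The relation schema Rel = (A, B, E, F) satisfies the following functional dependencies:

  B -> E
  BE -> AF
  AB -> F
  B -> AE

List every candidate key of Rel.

Attribute B never appears on the right-hand side of any dependency, so B must belong to every candidate key.
{B}⁺ = {A, B, E, F}, which is all of the schema, so {B} is the only candidate key.

{B}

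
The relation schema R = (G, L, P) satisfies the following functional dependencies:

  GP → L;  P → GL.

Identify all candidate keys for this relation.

Attribute P never appears on the right-hand side of any dependency, so P must belong to every candidate key.
{P}⁺ = {G, L, P}, which is all of the schema, so {P} is the only candidate key.

P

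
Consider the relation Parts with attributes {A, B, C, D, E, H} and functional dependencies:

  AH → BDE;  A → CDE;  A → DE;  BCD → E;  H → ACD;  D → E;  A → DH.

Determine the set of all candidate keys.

A; H

{A}⁺: A→CDE adds C, D, E; A→DH adds H; AH→BDE adds B → {A, B, C, D, E, H}.
{H}⁺: H→ACD adds A, C, D; D→E adds E; AH→BDE adds B → {A, B, C, D, E, H}.
Any other superkey contains one of these as a subset, so there are no further candidate keys.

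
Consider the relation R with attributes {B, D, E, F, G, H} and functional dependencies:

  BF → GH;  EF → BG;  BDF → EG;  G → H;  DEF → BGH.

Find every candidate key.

Attributes D, F never appear on any right-hand side, so every candidate key must contain {D, F}.
{D, F}⁺ = {D, F}, which is not all of the schema, so we must add further attributes.
{B, D, F}⁺: BF→GH adds G, H; BDF→EG adds E → {B, D, E, F, G, H}. Minimal: {D, F}⁺ = {D, F}; {B, F}⁺ = {B, F, G, H}; {B, D}⁺ = {B, D} — none reach the full schema.
{D, E, F}⁺: EF→BG adds B, G; G→H adds H → {B, D, E, F, G, H}. Minimal: {E, F}⁺ = {B, E, F, G, H}; {D, F}⁺ = {D, F}; {D, E}⁺ = {D, E} — none reach the full schema.

{B, D, F}; {D, E, F}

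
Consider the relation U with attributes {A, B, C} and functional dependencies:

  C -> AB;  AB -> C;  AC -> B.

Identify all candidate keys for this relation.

(C), (A, B)

{C}⁺: C→AB adds A, B → {A, B, C}.
{A, B}⁺: AB→C adds C → {A, B, C}. Minimal: {B}⁺ = {B}; {A}⁺ = {A} — none reach the full schema.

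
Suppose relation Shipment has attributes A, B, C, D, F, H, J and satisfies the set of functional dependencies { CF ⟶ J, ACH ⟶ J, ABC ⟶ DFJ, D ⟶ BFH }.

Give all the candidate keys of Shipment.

Attributes A, C never appear on any right-hand side, so every candidate key must contain {A, C}.
{A, C}⁺ = {A, C}, which is not all of the schema, so we must add further attributes.
{A, B, C}⁺: ABC→DFJ adds D, F, J; D→BFH adds H → {A, B, C, D, F, H, J}. Minimal: {B, C}⁺ = {B, C}; {A, C}⁺ = {A, C}; {A, B}⁺ = {A, B} — none reach the full schema.
{A, C, D}⁺: D→BFH adds B, F, H; CF→J adds J → {A, B, C, D, F, H, J}. Minimal: {C, D}⁺ = {B, C, D, F, H, J}; {A, D}⁺ = {A, B, D, F, H}; {A, C}⁺ = {A, C} — none reach the full schema.
Any other superkey contains one of these as a subset, so there are no further candidate keys.

(A, B, C); (A, C, D)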